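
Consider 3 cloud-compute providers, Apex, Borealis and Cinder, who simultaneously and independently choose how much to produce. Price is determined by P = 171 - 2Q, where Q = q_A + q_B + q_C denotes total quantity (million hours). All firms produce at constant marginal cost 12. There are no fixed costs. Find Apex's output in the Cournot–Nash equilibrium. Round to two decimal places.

19.88

Each firm earns π_i = (171 - 2Q)q_i - 12q_i.
First-order condition (treating rivals' output as given): 159 - 4q_i - 2·Σ_{j≠i} q_j = 0.
With identical firms every q_j equals q_i, so Σ_{j≠i} q_j = 2q_i and 159 = 8q_i, giving q_i = 159/8.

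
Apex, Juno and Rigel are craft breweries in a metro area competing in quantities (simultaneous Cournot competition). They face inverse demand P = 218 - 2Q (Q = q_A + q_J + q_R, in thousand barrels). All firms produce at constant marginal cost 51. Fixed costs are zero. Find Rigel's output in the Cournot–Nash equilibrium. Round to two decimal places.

20.88

Each firm earns π_i = (218 - 2Q)q_i - 51q_i.
Setting ∂π_i/∂q_i = 0 with rivals' quantities fixed: 167 - 4q_i - 2·Σ_{j≠i} q_j = 0.
By symmetry each firm produces the same amount; substituting Σ_{j≠i} q_j = 2q_i yields q_i = 167/8.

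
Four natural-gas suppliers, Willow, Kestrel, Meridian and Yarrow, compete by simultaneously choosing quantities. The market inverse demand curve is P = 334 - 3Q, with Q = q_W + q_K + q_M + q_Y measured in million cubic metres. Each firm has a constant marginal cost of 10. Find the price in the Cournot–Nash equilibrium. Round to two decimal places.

A representative firm's profit is π_i = q_i(334 - 3Q) - 10q_i.
First-order condition (treating rivals' output as given): 324 - 6q_i - 3·Σ_{j≠i} q_j = 0.
By symmetry each firm produces the same amount; substituting Σ_{j≠i} q_j = 3q_i yields q_i = 324/15 = 108/5.
Total output Q = 432/5, so price P = 334 - 3·(432/5) = 374/5.

74.80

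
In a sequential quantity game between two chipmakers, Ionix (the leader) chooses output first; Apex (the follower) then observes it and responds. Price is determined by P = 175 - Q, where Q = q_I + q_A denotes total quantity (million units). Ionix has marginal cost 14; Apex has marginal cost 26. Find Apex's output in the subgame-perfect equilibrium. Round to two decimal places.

31.25

The follower Apex best-responds to any q_I: π_A = (175 - Q)q_A - 26q_A.
∂π_A/∂q_A = 149 - q_I - 2q_A = 0 gives the reaction function q_A = (149 - q_I)/2.
The leader anticipates this reaction. Substituting into P = 175 - Q gives P = 201/2 - (1/2)q_I, so π_I = (201/2 - (1/2)q_I)q_I - 14q_I.
The leader's first-order condition 173/2 - q_I = 0 yields q_I = 173/2.
Then q_A = (149 - 173/2)/2 = 125/4.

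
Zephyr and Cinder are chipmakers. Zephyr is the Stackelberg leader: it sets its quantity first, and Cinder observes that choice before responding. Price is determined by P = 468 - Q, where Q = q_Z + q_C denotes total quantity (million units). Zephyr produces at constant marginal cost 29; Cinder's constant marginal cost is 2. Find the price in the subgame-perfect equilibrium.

132

Solve by backward induction. Given q_Z, the follower Cinder maximises π_C = (468 - q_Z - q_C)q_C - 2q_C.
Follower FOC: 466 - q_Z - 2q_C = 0, so q_C(q_Z) = (466 - q_Z)/2.
Zephyr substitutes q_C(q_Z) into its own profit: π_Z = q_Z(468 - q_Z - (466 - q_Z)/2) - 29q_Z = (235 - (1/2)q_Z)q_Z - 29q_Z.
Leader FOC: 206 - q_Z = 0, so q_Z = 206.
Then q_C = (466 - 206)/2 = 130.
Total output Q = 336, so price P = 468 - 336 = 132.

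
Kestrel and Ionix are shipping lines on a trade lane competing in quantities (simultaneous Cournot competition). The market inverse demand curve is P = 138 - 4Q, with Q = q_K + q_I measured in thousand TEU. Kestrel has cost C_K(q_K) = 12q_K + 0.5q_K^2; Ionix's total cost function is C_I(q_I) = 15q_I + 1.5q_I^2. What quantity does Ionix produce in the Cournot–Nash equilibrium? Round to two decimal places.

Kestrel's profit: π_K = (138 - 4Q)q_K - (12q_K + (1/2)q_K²). Setting ∂π_K/∂q_K = 0: 126 - 9q_K - 4(q_I) = 0.
Ionix's first-order condition: 123 - 11q_I - 4(q_K) = 0.
Best responses: q_K = (126 - 4q_I)/9, q_I = (123 - 4q_K)/11.
Solving the pair: q_K = 894/83, q_I = 603/83.

7.27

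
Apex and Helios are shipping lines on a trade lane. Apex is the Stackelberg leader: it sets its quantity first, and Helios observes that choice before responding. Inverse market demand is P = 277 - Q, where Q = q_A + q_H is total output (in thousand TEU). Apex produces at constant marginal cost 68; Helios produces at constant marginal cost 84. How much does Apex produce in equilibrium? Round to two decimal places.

112.50

Solve by backward induction. Given q_A, the follower Helios maximises π_H = (277 - q_A - q_H)q_H - 84q_H.
∂π_H/∂q_H = 193 - q_A - 2q_H = 0 gives the reaction function q_H = (193 - q_A)/2.
Apex substitutes q_H(q_A) into its own profit: π_A = q_A(277 - q_A - (193 - q_A)/2) - 68q_A = (361/2 - (1/2)q_A)q_A - 68q_A.
The leader's first-order condition 225/2 - q_A = 0 yields q_A = 225/2.
Then q_H = (193 - 225/2)/2 = 161/4.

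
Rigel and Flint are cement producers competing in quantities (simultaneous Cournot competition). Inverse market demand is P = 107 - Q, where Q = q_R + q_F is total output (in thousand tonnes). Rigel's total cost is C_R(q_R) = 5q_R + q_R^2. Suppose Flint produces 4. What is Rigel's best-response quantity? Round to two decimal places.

With the rival's output fixed at 4, Rigel's profit is π_R = (107 - 4 - q_R)q_R - (5q_R + q_R²) = (103 - q_R)q_R - (5q_R + q_R²).
∂π_R/∂q_R = 98 - 4q_R = 0, so q_R = 49/2.

24.50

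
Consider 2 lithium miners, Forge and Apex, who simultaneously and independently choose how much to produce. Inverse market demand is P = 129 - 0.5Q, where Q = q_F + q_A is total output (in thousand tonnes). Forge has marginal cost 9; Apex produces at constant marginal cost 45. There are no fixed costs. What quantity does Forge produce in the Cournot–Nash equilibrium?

104

Forge's profit: π_F = (129 - 0.5Q)q_F - (9q_F). Setting ∂π_F/∂q_F = 0: 120 - q_F - (1/2)(q_A) = 0.
Apex's profit: π_A = (129 - 0.5Q)q_A - (45q_A). Setting ∂π_A/∂q_A = 0: 84 - q_A - (1/2)(q_F) = 0.
So q_F = (120 - (1/2)q_A) and q_A = (84 - (1/2)q_F).
Substituting one into the other gives q_F = 104 and q_A = 32.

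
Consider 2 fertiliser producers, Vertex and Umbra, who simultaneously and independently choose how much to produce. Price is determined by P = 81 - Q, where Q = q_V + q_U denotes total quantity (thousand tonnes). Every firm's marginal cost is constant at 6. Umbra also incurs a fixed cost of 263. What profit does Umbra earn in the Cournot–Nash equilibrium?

362

A representative firm's profit is π_i = q_i(81 - Q) - 6q_i.
Setting ∂π_i/∂q_i = 0 with rivals' quantities fixed: 75 - 2q_i - q_j = 0.
With identical firms every q_j equals q_i, so q_j = q_i and 75 = 3q_i, giving q_i = 25.
Price P = 81 - 50 = 31.
Umbra's profit: (31 - 6)·25 - 263 = 362.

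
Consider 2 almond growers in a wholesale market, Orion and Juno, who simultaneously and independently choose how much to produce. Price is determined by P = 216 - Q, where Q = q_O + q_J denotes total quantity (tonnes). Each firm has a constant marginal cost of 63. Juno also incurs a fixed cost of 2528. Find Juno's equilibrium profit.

A representative firm's profit is π_i = q_i(216 - Q) - 63q_i.
Setting ∂π_i/∂q_i = 0 with rivals' quantities fixed: 153 - 2q_i - q_j = 0.
By symmetry each firm produces the same amount; substituting q_j = q_i yields q_i = 153/3 = 51.
Price P = 216 - 102 = 114.
Juno's profit: (114 - 63)·51 - 2528 = 73.

73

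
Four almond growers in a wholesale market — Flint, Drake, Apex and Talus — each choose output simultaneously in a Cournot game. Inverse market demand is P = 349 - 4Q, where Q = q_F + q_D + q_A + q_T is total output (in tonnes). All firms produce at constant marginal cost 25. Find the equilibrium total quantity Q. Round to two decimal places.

64.80

Each firm earns π_i = (349 - 4Q)q_i - 25q_i.
Setting ∂π_i/∂q_i = 0 with rivals' quantities fixed: 324 - 8q_i - 4·Σ_{j≠i} q_j = 0.
By symmetry each firm produces the same amount; substituting Σ_{j≠i} q_j = 3q_i yields q_i = 324/20 = 81/5.
Total output Q = 81/5 + 81/5 + 81/5 + 81/5 = 324/5.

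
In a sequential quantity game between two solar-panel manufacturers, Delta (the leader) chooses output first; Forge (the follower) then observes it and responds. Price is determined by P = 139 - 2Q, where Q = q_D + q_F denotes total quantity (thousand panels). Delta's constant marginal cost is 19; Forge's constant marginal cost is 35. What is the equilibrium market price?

The follower Forge best-responds to any q_D: π_F = (139 - 2Q)q_F - 35q_F.
∂π_F/∂q_F = 104 - 2q_D - 4q_F = 0 gives the reaction function q_F = (104 - 2q_D)/4.
Delta substitutes q_F(q_D) into its own profit: π_D = q_D(139 - 2q_D - (104 - 2q_D)/2) - 19q_D = (87 - q_D)q_D - 19q_D.
The leader's first-order condition 68 - 2q_D = 0 yields q_D = 34.
Then q_F = (104 - 2·34)/4 = 9.
Total output Q = 43, so price P = 139 - 2·43 = 53.

53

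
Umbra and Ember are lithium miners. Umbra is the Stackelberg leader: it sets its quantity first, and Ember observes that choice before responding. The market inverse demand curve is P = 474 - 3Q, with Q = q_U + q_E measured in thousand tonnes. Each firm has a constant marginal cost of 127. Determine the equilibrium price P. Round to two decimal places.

Solve by backward induction. Given q_U, the follower Ember maximises π_E = (474 - 3q_U - 3q_E)q_E - 127q_E.
∂π_E/∂q_E = 347 - 3q_U - 6q_E = 0 gives the reaction function q_E = (347 - 3q_U)/6.
The leader anticipates this reaction. Substituting into P = 474 - 3Q gives P = 601/2 - (3/2)q_U, so π_U = (601/2 - (3/2)q_U)q_U - 127q_U.
Leader FOC: 347/2 - 3q_U = 0, so q_U = 347/6.
Then q_E = (347 - 3·(347/6))/6 = 347/12.
Total output Q = 347/4, so price P = 474 - 3·(347/4) = 855/4.

213.75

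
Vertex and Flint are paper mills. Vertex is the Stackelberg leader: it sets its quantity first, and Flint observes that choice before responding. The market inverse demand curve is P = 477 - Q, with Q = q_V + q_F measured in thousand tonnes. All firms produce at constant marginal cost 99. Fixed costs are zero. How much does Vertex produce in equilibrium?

Solve by backward induction. Given q_V, the follower Flint maximises π_F = (477 - q_V - q_F)q_F - 99q_F.
Follower FOC: 378 - q_V - 2q_F = 0, so q_F(q_V) = (378 - q_V)/2.
The leader anticipates this reaction. Substituting into P = 477 - Q gives P = 288 - (1/2)q_V, so π_V = (288 - (1/2)q_V)q_V - 99q_V.
Maximising: ∂π_V/∂q_V = 189 - q_V = 0, giving q_V = 189.
Then q_F = (378 - 189)/2 = 189/2.

189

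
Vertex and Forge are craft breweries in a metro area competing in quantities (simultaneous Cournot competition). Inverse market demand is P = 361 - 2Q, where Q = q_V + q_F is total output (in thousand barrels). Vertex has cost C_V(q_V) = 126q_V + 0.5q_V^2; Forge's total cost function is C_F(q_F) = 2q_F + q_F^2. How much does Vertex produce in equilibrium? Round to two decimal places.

Vertex's profit: π_V = (361 - 2Q)q_V - (126q_V + (1/2)q_V²). Setting ∂π_V/∂q_V = 0: 235 - 5q_V - 2(q_F) = 0.
Forge's profit: π_F = (361 - 2Q)q_F - (2q_F + q_F²). Setting ∂π_F/∂q_F = 0: 359 - 6q_F - 2(q_V) = 0.
Rearranging gives the reaction functions q_V = (235 - 2q_F)/5 and q_F = (359 - 2q_V)/6.
Substituting one into the other gives q_V = 346/13 and q_F = 1325/26.

26.62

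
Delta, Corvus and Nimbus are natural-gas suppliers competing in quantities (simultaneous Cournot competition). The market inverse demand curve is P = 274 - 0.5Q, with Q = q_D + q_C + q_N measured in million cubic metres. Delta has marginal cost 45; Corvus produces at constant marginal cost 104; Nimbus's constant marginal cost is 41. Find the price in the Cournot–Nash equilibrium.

116

Delta's profit: π_D = (274 - 0.5Q)q_D - (45q_D). Setting ∂π_D/∂q_D = 0: 229 - q_D - (1/2)(q_C + q_N) = 0.
Corvus's profit: π_C = (274 - 0.5Q)q_C - (104q_C). Setting ∂π_C/∂q_C = 0: 170 - q_C - (1/2)(q_D + q_N) = 0.
Nimbus's first-order condition: 233 - q_N - (1/2)(q_D + q_C) = 0.
Adding the 3 conditions: 632 − Q − Q = 0, i.e. Q = 316.
Back-substituting: q_D = (229 − 158)/(1/2) = 142, q_C = (170 − 158)/(1/2) = 24, q_N = (233 − 158)/(1/2) = 150.
Total output Q = 316, so price P = 274 - (1/2)·316 = 116.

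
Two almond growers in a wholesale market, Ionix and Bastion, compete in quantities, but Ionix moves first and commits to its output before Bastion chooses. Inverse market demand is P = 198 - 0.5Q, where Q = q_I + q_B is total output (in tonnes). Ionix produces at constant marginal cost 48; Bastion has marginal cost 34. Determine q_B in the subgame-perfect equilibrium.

The follower Bastion best-responds to any q_I: π_B = (198 - 0.5Q)q_B - 34q_B.
∂π_B/∂q_B = 164 - (1/2)q_I - q_B = 0 gives the reaction function q_B = (164 - (1/2)q_I).
Ionix substitutes q_B(q_I) into its own profit: π_I = q_I(198 - (1/2)q_I - (164 - (1/2)q_I)/2) - 48q_I = (116 - (1/4)q_I)q_I - 48q_I.
Leader FOC: 68 - (1/2)q_I = 0, so q_I = 136.
Then q_B = (164 - (1/2)·136) = 96.

96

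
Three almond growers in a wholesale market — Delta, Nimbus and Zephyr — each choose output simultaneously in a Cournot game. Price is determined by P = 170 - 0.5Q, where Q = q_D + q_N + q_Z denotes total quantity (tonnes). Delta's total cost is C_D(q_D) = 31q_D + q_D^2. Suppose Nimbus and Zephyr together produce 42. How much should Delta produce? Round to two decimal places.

39.33

With rivals' combined output fixed at 42, Delta's profit is π_D = (170 - (1/2)·42 - (1/2)q_D)q_D - (31q_D + q_D²) = (149 - (1/2)q_D)q_D - (31q_D + q_D²).
∂π_D/∂q_D = 118 - 3q_D = 0, so q_D = 118/3.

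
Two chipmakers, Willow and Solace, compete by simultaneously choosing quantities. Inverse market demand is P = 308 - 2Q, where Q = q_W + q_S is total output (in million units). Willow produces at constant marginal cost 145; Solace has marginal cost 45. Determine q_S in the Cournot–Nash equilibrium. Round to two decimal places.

Willow's profit: π_W = (308 - 2Q)q_W - (145q_W). Setting ∂π_W/∂q_W = 0: 163 - 4q_W - 2(q_S) = 0.
Solace's profit: π_S = (308 - 2Q)q_S - (45q_S). Setting ∂π_S/∂q_S = 0: 263 - 4q_S - 2(q_W) = 0.
Best responses: q_W = (163 - 2q_S)/4, q_S = (263 - 2q_W)/4.
Solving the pair: q_W = 21/2, q_S = 121/2.

60.50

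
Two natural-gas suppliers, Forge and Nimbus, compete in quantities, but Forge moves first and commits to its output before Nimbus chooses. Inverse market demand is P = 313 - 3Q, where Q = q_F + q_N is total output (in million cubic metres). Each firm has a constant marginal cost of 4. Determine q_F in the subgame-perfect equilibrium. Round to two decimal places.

Solve by backward induction. Given q_F, the follower Nimbus maximises π_N = (313 - 3q_F - 3q_N)q_N - 4q_N.
Follower FOC: 309 - 3q_F - 6q_N = 0, so q_N(q_F) = (309 - 3q_F)/6.
Forge substitutes q_N(q_F) into its own profit: π_F = q_F(313 - 3q_F - (309 - 3q_F)/2) - 4q_F = (317/2 - (3/2)q_F)q_F - 4q_F.
The leader's first-order condition 309/2 - 3q_F = 0 yields q_F = 103/2.
Then q_N = (309 - 3·(103/2))/6 = 103/4.

51.50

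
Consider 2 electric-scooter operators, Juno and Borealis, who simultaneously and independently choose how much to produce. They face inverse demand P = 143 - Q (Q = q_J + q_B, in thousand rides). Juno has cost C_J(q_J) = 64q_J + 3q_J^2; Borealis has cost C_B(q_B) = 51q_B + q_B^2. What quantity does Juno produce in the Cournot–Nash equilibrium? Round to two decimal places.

7.23

Juno's profit: π_J = (143 - Q)q_J - (64q_J + 3q_J²). Setting ∂π_J/∂q_J = 0: 79 - 8q_J - (q_B) = 0.
Borealis's profit: π_B = (143 - Q)q_B - (51q_B + q_B²). Setting ∂π_B/∂q_B = 0: 92 - 4q_B - (q_J) = 0.
Rearranging gives the reaction functions q_J = (79 - q_B)/8 and q_B = (92 - q_J)/4.
Substituting one into the other gives q_J = 224/31 and q_B = 657/31.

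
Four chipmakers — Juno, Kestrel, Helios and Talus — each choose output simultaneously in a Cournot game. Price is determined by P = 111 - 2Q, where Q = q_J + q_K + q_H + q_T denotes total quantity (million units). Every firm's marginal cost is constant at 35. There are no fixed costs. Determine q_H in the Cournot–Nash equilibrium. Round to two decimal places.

Each firm earns π_i = (111 - 2Q)q_i - 35q_i.
Setting ∂π_i/∂q_i = 0 with rivals' quantities fixed: 76 - 4q_i - 2·Σ_{j≠i} q_j = 0.
With identical firms every q_j equals q_i, so Σ_{j≠i} q_j = 3q_i and 76 = 10q_i, giving q_i = 38/5.

7.60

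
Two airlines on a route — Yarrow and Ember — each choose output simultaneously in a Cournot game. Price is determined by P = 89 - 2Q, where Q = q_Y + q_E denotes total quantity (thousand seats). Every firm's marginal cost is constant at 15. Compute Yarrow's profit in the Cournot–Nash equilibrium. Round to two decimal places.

A representative firm's profit is π_i = q_i(89 - 2Q) - 15q_i.
First-order condition (treating rivals' output as given): 74 - 4q_i - 2q_j = 0.
With identical firms every q_j equals q_i, so q_j = q_i and 74 = 6q_i, giving q_i = 37/3.
Price P = 89 - 2·(74/3) = 119/3.
Yarrow's profit: (119/3 - 15)·(37/3) = 304.2222.

304.22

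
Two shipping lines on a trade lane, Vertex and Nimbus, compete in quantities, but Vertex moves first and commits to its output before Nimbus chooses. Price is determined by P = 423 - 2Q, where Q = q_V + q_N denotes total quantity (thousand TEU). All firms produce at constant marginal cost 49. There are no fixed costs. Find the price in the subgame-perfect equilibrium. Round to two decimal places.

142.50

Solve by backward induction. Given q_V, the follower Nimbus maximises π_N = (423 - 2q_V - 2q_N)q_N - 49q_N.
Follower FOC: 374 - 2q_V - 4q_N = 0, so q_N(q_V) = (374 - 2q_V)/4.
Vertex substitutes q_N(q_V) into its own profit: π_V = q_V(423 - 2q_V - (374 - 2q_V)/2) - 49q_V = (236 - q_V)q_V - 49q_V.
Maximising: ∂π_V/∂q_V = 187 - 2q_V = 0, giving q_V = 187/2.
Then q_N = (374 - 2·(187/2))/4 = 187/4.
Total output Q = 561/4, so price P = 423 - 2·(561/4) = 285/2.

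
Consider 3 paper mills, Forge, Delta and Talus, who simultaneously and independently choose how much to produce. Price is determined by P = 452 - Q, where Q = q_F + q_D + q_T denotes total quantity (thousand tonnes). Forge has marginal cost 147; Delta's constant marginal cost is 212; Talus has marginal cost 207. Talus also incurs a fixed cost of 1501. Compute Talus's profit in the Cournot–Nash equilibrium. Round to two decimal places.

755.25

Forge's profit: π_F = (452 - Q)q_F - (147q_F). Setting ∂π_F/∂q_F = 0: 305 - 2q_F - (q_D + q_T) = 0.
Delta's profit: π_D = (452 - Q)q_D - (212q_D). Setting ∂π_D/∂q_D = 0: 240 - 2q_D - (q_F + q_T) = 0.
Talus's first-order condition: 245 - 2q_T - (q_F + q_D) = 0.
Summing all 3 equations gives 790 − 4Q = 0, hence Q = 395/2.
Back-substituting: q_F = (305 − 395/2) = 215/2, q_D = (240 − 395/2) = 85/2, q_T = (245 − 395/2) = 95/2.
Price P = 452 - 395/2 = 509/2.
Talus's profit: (509/2 - 207)·(95/2) - 1501 = 755.2500.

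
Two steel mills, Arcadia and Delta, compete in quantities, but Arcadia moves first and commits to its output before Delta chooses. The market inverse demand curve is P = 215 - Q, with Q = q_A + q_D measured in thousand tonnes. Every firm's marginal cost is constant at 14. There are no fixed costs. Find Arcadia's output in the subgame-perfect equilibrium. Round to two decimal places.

100.50

Solve by backward induction. Given q_A, the follower Delta maximises π_D = (215 - q_A - q_D)q_D - 14q_D.
∂π_D/∂q_D = 201 - q_A - 2q_D = 0 gives the reaction function q_D = (201 - q_A)/2.
The leader anticipates this reaction. Substituting into P = 215 - Q gives P = 229/2 - (1/2)q_A, so π_A = (229/2 - (1/2)q_A)q_A - 14q_A.
The leader's first-order condition 201/2 - q_A = 0 yields q_A = 201/2.
Then q_D = (201 - 201/2)/2 = 201/4.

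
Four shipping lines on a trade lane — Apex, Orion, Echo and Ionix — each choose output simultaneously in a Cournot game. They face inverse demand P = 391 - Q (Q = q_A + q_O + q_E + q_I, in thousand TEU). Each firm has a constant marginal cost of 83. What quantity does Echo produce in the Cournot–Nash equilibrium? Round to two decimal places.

Each firm earns π_i = (391 - Q)q_i - 83q_i.
Setting ∂π_i/∂q_i = 0 with rivals' quantities fixed: 308 - 2q_i - Σ_{j≠i} q_j = 0.
With identical firms every q_j equals q_i, so Σ_{j≠i} q_j = 3q_i and 308 = 5q_i, giving q_i = 308/5.

61.60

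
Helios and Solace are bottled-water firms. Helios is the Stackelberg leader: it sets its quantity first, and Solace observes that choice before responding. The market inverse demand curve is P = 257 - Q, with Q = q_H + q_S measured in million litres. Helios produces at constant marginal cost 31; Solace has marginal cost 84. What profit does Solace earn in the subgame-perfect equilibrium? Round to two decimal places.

The follower Solace best-responds to any q_H: π_S = (257 - Q)q_S - 84q_S.
∂π_S/∂q_S = 173 - q_H - 2q_S = 0 gives the reaction function q_S = (173 - q_H)/2.
Helios substitutes q_S(q_H) into its own profit: π_H = q_H(257 - q_H - (173 - q_H)/2) - 31q_H = (341/2 - (1/2)q_H)q_H - 31q_H.
The leader's first-order condition 279/2 - q_H = 0 yields q_H = 279/2.
Then q_S = (173 - 279/2)/2 = 67/4.
Price P = 257 - 625/4 = 403/4.
Solace's profit: (403/4 - 84)·(67/4) = 280.5625.

280.56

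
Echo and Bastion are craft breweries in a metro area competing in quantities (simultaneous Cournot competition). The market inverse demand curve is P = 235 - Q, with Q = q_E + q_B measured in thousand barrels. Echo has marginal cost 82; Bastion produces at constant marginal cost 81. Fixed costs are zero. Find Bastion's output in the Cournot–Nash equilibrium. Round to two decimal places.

51.67

Echo's profit: π_E = (235 - Q)q_E - (82q_E). Setting ∂π_E/∂q_E = 0: 153 - 2q_E - (q_B) = 0.
Bastion's profit: π_B = (235 - Q)q_B - (81q_B). Setting ∂π_B/∂q_B = 0: 154 - 2q_B - (q_E) = 0.
Rearranging gives the reaction functions q_E = (153 - q_B)/2 and q_B = (154 - q_E)/2.
Solving the pair: q_E = 152/3, q_B = 155/3.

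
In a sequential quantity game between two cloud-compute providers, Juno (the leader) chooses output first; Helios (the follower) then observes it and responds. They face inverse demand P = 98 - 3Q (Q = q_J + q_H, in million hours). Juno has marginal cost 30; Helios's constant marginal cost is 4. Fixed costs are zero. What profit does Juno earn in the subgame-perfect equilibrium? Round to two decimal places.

73.50

Solve by backward induction. Given q_J, the follower Helios maximises π_H = (98 - 3q_J - 3q_H)q_H - 4q_H.
Follower FOC: 94 - 3q_J - 6q_H = 0, so q_H(q_J) = (94 - 3q_J)/6.
The leader anticipates this reaction. Substituting into P = 98 - 3Q gives P = 51 - (3/2)q_J, so π_J = (51 - (3/2)q_J)q_J - 30q_J.
Leader FOC: 21 - 3q_J = 0, so q_J = 7.
Then q_H = (94 - 3·7)/6 = 73/6.
Price P = 98 - 3·(115/6) = 81/2.
Juno's profit: (81/2 - 30)·7 = 147/2.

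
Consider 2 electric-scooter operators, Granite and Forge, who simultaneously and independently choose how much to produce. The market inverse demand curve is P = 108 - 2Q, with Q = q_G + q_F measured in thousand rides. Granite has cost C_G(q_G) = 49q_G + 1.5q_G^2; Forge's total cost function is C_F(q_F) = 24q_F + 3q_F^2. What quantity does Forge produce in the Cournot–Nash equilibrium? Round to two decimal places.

7.12

Granite's profit: π_G = (108 - 2Q)q_G - (49q_G + (3/2)q_G²). Setting ∂π_G/∂q_G = 0: 59 - 7q_G - 2(q_F) = 0.
Forge's profit: π_F = (108 - 2Q)q_F - (24q_F + 3q_F²). Setting ∂π_F/∂q_F = 0: 84 - 10q_F - 2(q_G) = 0.
Rearranging gives the reaction functions q_G = (59 - 2q_F)/7 and q_F = (84 - 2q_G)/10.
Solving the pair: q_G = 211/33, q_F = 235/33.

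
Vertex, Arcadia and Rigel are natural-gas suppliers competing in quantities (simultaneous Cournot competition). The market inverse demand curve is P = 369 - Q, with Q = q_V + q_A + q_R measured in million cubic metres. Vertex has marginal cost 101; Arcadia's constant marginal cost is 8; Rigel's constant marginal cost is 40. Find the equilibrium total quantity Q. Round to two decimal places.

Vertex's profit: π_V = (369 - Q)q_V - (101q_V). Setting ∂π_V/∂q_V = 0: 268 - 2q_V - (q_A + q_R) = 0.
Arcadia's profit: π_A = (369 - Q)q_A - (8q_A). Setting ∂π_A/∂q_A = 0: 361 - 2q_A - (q_V + q_R) = 0.
Rigel's first-order condition: 329 - 2q_R - (q_V + q_A) = 0.
Adding the 3 first-order conditions: 958 − 4Q = 0, so Q = 479/2.
Back-substituting: q_V = (268 − 479/2) = 57/2, q_A = (361 − 479/2) = 243/2, q_R = (329 − 479/2) = 179/2.
Total output Q = 57/2 + 243/2 + 179/2 = 479/2.

239.50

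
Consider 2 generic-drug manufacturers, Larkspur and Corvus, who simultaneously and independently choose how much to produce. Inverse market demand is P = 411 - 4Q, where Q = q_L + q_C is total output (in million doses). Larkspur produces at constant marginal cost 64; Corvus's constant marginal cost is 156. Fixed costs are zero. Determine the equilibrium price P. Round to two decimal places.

210.33

Larkspur's profit: π_L = (411 - 4Q)q_L - (64q_L). Setting ∂π_L/∂q_L = 0: 347 - 8q_L - 4(q_C) = 0.
Corvus's first-order condition: 255 - 8q_C - 4(q_L) = 0.
Best responses: q_L = (347 - 4q_C)/8, q_C = (255 - 4q_L)/8.
Substituting one into the other gives q_L = 439/12 and q_C = 163/12.
Total output Q = 301/6, so price P = 411 - 4·(301/6) = 631/3.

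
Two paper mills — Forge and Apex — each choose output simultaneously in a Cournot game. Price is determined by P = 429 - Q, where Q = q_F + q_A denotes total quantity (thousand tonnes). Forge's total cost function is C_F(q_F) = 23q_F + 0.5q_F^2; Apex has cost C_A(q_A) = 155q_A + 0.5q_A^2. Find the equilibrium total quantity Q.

170

Forge's profit: π_F = (429 - Q)q_F - (23q_F + (1/2)q_F²). Setting ∂π_F/∂q_F = 0: 406 - 3q_F - (q_A) = 0.
Apex's first-order condition: 274 - 3q_A - (q_F) = 0.
Rearranging gives the reaction functions q_F = (406 - q_A)/3 and q_A = (274 - q_F)/3.
Solving the pair: q_F = 118, q_A = 52.
Total output Q = 118 + 52 = 170.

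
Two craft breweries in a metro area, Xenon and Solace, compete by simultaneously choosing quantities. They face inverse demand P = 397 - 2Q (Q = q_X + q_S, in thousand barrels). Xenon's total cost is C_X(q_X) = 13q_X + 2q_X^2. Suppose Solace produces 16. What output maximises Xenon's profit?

With the rival's output fixed at 16, Xenon's profit is π_X = (397 - 2·16 - 2q_X)q_X - (13q_X + 2q_X²) = (365 - 2q_X)q_X - (13q_X + 2q_X²).
∂π_X/∂q_X = 352 - 8q_X = 0, so q_X = 44.

44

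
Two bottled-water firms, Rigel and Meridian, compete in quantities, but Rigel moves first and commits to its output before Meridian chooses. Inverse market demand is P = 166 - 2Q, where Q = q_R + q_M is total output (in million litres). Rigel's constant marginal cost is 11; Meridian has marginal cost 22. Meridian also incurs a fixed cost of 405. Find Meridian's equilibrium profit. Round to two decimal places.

60.13

Solve by backward induction. Given q_R, the follower Meridian maximises π_M = (166 - 2q_R - 2q_M)q_M - 22q_M.
∂π_M/∂q_M = 144 - 2q_R - 4q_M = 0 gives the reaction function q_M = (144 - 2q_R)/4.
The leader anticipates this reaction. Substituting into P = 166 - 2Q gives P = 94 - q_R, so π_R = (94 - q_R)q_R - 11q_R.
Maximising: ∂π_R/∂q_R = 83 - 2q_R = 0, giving q_R = 83/2.
Then q_M = (144 - 2·(83/2))/4 = 61/4.
Price P = 166 - 2·(227/4) = 105/2.
Meridian's profit: (105/2 - 22)·(61/4) - 405 = 481/8.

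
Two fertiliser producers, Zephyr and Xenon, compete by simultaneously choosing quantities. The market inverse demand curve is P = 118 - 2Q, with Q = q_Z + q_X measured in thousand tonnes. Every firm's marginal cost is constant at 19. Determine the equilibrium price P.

52

Each firm earns π_i = (118 - 2Q)q_i - 19q_i.
First-order condition (treating rivals' output as given): 99 - 4q_i - 2q_j = 0.
By symmetry each firm produces the same amount; substituting q_j = q_i yields q_i = 99/6 = 33/2.
Total output Q = 33, so price P = 118 - 2·33 = 52.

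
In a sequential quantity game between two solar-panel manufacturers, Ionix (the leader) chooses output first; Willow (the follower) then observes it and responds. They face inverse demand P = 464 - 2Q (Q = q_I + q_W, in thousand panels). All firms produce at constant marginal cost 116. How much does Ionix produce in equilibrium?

87

Solve by backward induction. Given q_I, the follower Willow maximises π_W = (464 - 2q_I - 2q_W)q_W - 116q_W.
Follower FOC: 348 - 2q_I - 4q_W = 0, so q_W(q_I) = (348 - 2q_I)/4.
The leader anticipates this reaction. Substituting into P = 464 - 2Q gives P = 290 - q_I, so π_I = (290 - q_I)q_I - 116q_I.
Maximising: ∂π_I/∂q_I = 174 - 2q_I = 0, giving q_I = 87.
Then q_W = (348 - 2·87)/4 = 87/2.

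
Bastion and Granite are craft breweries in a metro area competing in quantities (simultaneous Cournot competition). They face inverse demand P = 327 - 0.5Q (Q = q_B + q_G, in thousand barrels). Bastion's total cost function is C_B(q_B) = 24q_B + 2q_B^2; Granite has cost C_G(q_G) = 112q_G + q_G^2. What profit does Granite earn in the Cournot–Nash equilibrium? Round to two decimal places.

5880.05

Bastion's profit: π_B = (327 - 0.5Q)q_B - (24q_B + 2q_B²). Setting ∂π_B/∂q_B = 0: 303 - 5q_B - (1/2)(q_G) = 0.
Granite's first-order condition: 215 - 3q_G - (1/2)(q_B) = 0.
Rearranging gives the reaction functions q_B = (303 - (1/2)q_G)/5 and q_G = (215 - (1/2)q_B)/3.
Substituting one into the other gives q_B = 54.3390 and q_G = 62.6102.
Price P = 327 - (1/2)·116.9492 = 268.5254.
Granite's profit: 268.5254·62.6102 - 112·62.6102 - 62.6102² = 5880.0500.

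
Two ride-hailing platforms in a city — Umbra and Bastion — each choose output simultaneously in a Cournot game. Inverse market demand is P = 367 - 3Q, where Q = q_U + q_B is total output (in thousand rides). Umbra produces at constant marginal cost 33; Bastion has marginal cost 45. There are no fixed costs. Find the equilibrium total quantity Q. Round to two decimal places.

72.89

Umbra's profit: π_U = (367 - 3Q)q_U - (33q_U). Setting ∂π_U/∂q_U = 0: 334 - 6q_U - 3(q_B) = 0.
Bastion's first-order condition: 322 - 6q_B - 3(q_U) = 0.
Best responses: q_U = (334 - 3q_B)/6, q_B = (322 - 3q_U)/6.
Solving the pair: q_U = 346/9, q_B = 310/9.
Total output Q = 346/9 + 310/9 = 656/9.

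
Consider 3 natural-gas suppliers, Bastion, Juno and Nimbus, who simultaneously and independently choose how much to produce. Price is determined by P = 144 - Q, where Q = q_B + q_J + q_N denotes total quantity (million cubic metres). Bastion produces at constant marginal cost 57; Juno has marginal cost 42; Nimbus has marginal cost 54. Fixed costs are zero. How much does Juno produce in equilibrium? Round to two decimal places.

32.25

Bastion's profit: π_B = (144 - Q)q_B - (57q_B). Setting ∂π_B/∂q_B = 0: 87 - 2q_B - (q_J + q_N) = 0.
Juno's first-order condition: 102 - 2q_J - (q_B + q_N) = 0.
Nimbus's profit: π_N = (144 - Q)q_N - (54q_N). Setting ∂π_N/∂q_N = 0: 90 - 2q_N - (q_B + q_J) = 0.
Summing all 3 equations gives 279 − 4Q = 0, hence Q = 279/4.
Back-substituting: q_B = (87 − 279/4) = 69/4, q_J = (102 − 279/4) = 129/4, q_N = (90 − 279/4) = 81/4.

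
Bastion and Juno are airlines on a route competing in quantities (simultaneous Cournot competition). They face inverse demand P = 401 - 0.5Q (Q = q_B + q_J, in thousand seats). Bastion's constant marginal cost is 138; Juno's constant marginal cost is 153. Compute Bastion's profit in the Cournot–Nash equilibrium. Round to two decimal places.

17174.22

Bastion's profit: π_B = (401 - 0.5Q)q_B - (138q_B). Setting ∂π_B/∂q_B = 0: 263 - q_B - (1/2)(q_J) = 0.
Juno's profit: π_J = (401 - 0.5Q)q_J - (153q_J). Setting ∂π_J/∂q_J = 0: 248 - q_J - (1/2)(q_B) = 0.
So q_B = (263 - (1/2)q_J) and q_J = (248 - (1/2)q_B).
Solving the pair: q_B = 556/3, q_J = 466/3.
Price P = 401 - (1/2)·(1022/3) = 692/3.
Bastion's profit: (692/3 - 138)·(556/3) = 17174.2222.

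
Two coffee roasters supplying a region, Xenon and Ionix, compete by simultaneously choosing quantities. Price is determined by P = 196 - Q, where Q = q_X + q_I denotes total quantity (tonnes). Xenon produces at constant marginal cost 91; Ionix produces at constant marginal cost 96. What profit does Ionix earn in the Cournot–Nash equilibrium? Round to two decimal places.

Xenon's profit: π_X = (196 - Q)q_X - (91q_X). Setting ∂π_X/∂q_X = 0: 105 - 2q_X - (q_I) = 0.
Ionix's first-order condition: 100 - 2q_I - (q_X) = 0.
Best responses: q_X = (105 - q_I)/2, q_I = (100 - q_X)/2.
Substituting one into the other gives q_X = 110/3 and q_I = 95/3.
Price P = 196 - 205/3 = 383/3.
Ionix's profit: (383/3 - 96)·(95/3) = 1002.7778.

1002.78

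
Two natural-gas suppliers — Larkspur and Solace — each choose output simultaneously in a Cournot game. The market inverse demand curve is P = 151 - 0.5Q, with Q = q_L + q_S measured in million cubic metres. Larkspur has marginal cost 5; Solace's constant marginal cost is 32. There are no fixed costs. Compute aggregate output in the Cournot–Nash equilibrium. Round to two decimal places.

176.67

Larkspur's profit: π_L = (151 - 0.5Q)q_L - (5q_L). Setting ∂π_L/∂q_L = 0: 146 - q_L - (1/2)(q_S) = 0.
Solace's profit: π_S = (151 - 0.5Q)q_S - (32q_S). Setting ∂π_S/∂q_S = 0: 119 - q_S - (1/2)(q_L) = 0.
So q_L = (146 - (1/2)q_S) and q_S = (119 - (1/2)q_L).
Substituting one into the other gives q_L = 346/3 and q_S = 184/3.
Total output Q = 346/3 + 184/3 = 530/3.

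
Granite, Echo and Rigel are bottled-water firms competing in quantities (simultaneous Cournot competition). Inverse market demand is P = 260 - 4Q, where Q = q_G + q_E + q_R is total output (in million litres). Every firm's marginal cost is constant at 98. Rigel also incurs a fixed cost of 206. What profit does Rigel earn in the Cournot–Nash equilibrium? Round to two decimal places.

204.06

Each firm earns π_i = (260 - 4Q)q_i - 98q_i.
First-order condition (treating rivals' output as given): 162 - 8q_i - 4·Σ_{j≠i} q_j = 0.
With identical firms every q_j equals q_i, so Σ_{j≠i} q_j = 2q_i and 162 = 16q_i, giving q_i = 81/8.
Price P = 260 - 4·(243/8) = 277/2.
Rigel's profit: (277/2 - 98)·(81/8) - 206 = 204.0625.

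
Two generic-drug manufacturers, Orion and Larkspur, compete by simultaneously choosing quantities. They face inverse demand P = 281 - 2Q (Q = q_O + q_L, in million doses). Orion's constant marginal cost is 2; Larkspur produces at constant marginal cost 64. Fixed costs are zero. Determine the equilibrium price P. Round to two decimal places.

Orion's profit: π_O = (281 - 2Q)q_O - (2q_O). Setting ∂π_O/∂q_O = 0: 279 - 4q_O - 2(q_L) = 0.
Larkspur's first-order condition: 217 - 4q_L - 2(q_O) = 0.
Best responses: q_O = (279 - 2q_L)/4, q_L = (217 - 2q_O)/4.
Substituting one into the other gives q_O = 341/6 and q_L = 155/6.
Total output Q = 248/3, so price P = 281 - 2·(248/3) = 347/3.

115.67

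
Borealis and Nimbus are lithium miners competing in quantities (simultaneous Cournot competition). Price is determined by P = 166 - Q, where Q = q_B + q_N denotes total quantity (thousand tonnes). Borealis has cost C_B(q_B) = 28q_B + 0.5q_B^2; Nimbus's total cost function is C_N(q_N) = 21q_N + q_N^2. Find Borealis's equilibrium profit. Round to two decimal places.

Borealis's profit: π_B = (166 - Q)q_B - (28q_B + (1/2)q_B²). Setting ∂π_B/∂q_B = 0: 138 - 3q_B - (q_N) = 0.
Nimbus's first-order condition: 145 - 4q_N - (q_B) = 0.
Best responses: q_B = (138 - q_N)/3, q_N = (145 - q_B)/4.
Solving the pair: q_B = 37, q_N = 27.
Price P = 166 - 64 = 102.
Borealis's profit: 102·37 - 28·37 - (1/2)·37² = 2053.5000.

2053.50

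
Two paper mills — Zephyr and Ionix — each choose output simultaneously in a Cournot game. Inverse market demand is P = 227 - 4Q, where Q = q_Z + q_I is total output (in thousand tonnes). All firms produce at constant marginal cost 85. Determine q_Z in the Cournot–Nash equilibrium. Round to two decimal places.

11.83

Each firm earns π_i = (227 - 4Q)q_i - 85q_i.
Setting ∂π_i/∂q_i = 0 with rivals' quantities fixed: 142 - 8q_i - 4q_j = 0.
By symmetry each firm produces the same amount; substituting q_j = q_i yields q_i = 142/12 = 71/6.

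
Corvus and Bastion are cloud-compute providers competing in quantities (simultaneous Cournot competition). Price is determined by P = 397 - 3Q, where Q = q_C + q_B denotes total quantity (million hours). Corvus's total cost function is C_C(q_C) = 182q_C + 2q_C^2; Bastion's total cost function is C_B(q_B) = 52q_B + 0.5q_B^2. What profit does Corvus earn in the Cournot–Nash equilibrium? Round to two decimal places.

Corvus's profit: π_C = (397 - 3Q)q_C - (182q_C + 2q_C²). Setting ∂π_C/∂q_C = 0: 215 - 10q_C - 3(q_B) = 0.
Bastion's first-order condition: 345 - 7q_B - 3(q_C) = 0.
Best responses: q_C = (215 - 3q_B)/10, q_B = (345 - 3q_C)/7.
Solving the pair: q_C = 470/61, q_B = 45.9836.
Price P = 397 - 3·53.6885 = 235.9344.
Corvus's profit: 235.9344·(470/61) - 182·(470/61) - 2(470/61)² = 296.8288.

296.83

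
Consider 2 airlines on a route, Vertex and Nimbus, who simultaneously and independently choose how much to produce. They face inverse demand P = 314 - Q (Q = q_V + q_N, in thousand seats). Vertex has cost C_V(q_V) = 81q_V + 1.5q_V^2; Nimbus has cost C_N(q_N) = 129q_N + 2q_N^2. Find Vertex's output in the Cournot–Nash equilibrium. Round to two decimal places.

Vertex's profit: π_V = (314 - Q)q_V - (81q_V + (3/2)q_V²). Setting ∂π_V/∂q_V = 0: 233 - 5q_V - (q_N) = 0.
Nimbus's first-order condition: 185 - 6q_N - (q_V) = 0.
Best responses: q_V = (233 - q_N)/5, q_N = (185 - q_V)/6.
Solving the pair: q_V = 1213/29, q_N = 692/29.

41.83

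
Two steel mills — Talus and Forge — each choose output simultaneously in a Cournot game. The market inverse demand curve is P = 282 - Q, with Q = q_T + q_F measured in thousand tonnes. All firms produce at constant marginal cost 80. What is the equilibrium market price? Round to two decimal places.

A representative firm's profit is π_i = q_i(282 - Q) - 80q_i.
First-order condition (treating rivals' output as given): 202 - 2q_i - q_j = 0.
With identical firms every q_j equals q_i, so q_j = q_i and 202 = 3q_i, giving q_i = 202/3.
Total output Q = 404/3, so price P = 282 - 404/3 = 442/3.

147.33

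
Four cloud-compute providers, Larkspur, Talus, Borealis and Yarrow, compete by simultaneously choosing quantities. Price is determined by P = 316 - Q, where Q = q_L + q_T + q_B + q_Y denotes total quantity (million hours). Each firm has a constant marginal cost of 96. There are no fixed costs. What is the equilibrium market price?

140

Each firm earns π_i = (316 - Q)q_i - 96q_i.
Setting ∂π_i/∂q_i = 0 with rivals' quantities fixed: 220 - 2q_i - Σ_{j≠i} q_j = 0.
With identical firms every q_j equals q_i, so Σ_{j≠i} q_j = 3q_i and 220 = 5q_i, giving q_i = 44.
Total output Q = 176, so price P = 316 - 176 = 140.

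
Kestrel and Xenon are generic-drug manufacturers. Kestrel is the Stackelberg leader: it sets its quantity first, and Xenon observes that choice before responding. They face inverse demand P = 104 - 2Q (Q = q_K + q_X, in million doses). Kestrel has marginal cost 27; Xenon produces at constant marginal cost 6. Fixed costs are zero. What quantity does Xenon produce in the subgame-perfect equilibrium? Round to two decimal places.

Solve by backward induction. Given q_K, the follower Xenon maximises π_X = (104 - 2q_K - 2q_X)q_X - 6q_X.
∂π_X/∂q_X = 98 - 2q_K - 4q_X = 0 gives the reaction function q_X = (98 - 2q_K)/4.
Kestrel substitutes q_X(q_K) into its own profit: π_K = q_K(104 - 2q_K - (98 - 2q_K)/2) - 27q_K = (55 - q_K)q_K - 27q_K.
Maximising: ∂π_K/∂q_K = 28 - 2q_K = 0, giving q_K = 14.
Then q_X = (98 - 2·14)/4 = 35/2.

17.50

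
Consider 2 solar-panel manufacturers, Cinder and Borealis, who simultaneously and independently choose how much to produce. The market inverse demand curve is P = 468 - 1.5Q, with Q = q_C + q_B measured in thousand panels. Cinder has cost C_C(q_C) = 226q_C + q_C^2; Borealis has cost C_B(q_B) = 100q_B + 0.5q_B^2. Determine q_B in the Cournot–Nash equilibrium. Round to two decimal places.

Cinder's profit: π_C = (468 - 1.5Q)q_C - (226q_C + q_C²). Setting ∂π_C/∂q_C = 0: 242 - 5q_C - (3/2)(q_B) = 0.
Borealis's first-order condition: 368 - 4q_B - (3/2)(q_C) = 0.
Rearranging gives the reaction functions q_C = (242 - (3/2)q_B)/5 and q_B = (368 - (3/2)q_C)/4.
Substituting one into the other gives q_C = 1664/71 and q_B = 83.2113.

83.21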